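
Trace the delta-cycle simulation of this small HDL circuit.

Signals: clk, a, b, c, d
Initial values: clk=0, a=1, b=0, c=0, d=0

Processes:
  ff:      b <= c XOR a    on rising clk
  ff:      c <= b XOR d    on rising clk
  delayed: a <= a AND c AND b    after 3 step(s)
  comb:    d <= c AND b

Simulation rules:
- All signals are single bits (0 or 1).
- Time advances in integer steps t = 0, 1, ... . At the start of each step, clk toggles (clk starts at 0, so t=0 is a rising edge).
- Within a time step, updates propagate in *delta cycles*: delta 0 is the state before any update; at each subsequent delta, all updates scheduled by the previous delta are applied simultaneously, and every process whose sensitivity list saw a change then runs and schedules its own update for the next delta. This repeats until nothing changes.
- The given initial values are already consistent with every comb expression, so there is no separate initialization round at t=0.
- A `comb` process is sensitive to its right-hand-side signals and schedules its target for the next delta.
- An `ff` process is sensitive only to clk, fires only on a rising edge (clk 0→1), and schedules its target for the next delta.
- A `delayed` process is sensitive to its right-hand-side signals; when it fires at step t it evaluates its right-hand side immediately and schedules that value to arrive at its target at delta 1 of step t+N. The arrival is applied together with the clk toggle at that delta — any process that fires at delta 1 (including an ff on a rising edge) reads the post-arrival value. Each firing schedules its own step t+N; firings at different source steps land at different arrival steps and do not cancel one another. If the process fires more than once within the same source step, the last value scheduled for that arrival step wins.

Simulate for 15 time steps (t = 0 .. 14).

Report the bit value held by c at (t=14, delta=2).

1

t=0 Δ0: clk=0 a=1 c=0 d=0 b=0
  Δ1: clk:0→1
  Δ2: b:0→1
  (2Δ to stable)
t=1 Δ0: clk=1 a=1 c=0 d=0 b=1
  Δ1: clk:1→0
  (1Δ to stable)
t=2 Δ0: clk=0 a=1 c=0 d=0 b=1
  Δ1: clk:0→1
  Δ2: c:0→1
  Δ3: d:0→1
  (3Δ to stable)
t=3 Δ0: clk=1 a=1 c=1 d=1 b=1
  Δ1: clk:1→0, a:1→0
  (1Δ to stable)
t=4 Δ0: clk=0 a=0 c=1 d=1 b=1
  Δ1: clk:0→1
  Δ2: c:1→0
  Δ3: d:1→0
  (3Δ to stable)
t=5 Δ0: clk=1 a=0 c=0 d=0 b=1
  Δ1: clk:1→0, a:0→1
  (1Δ to stable)
t=6 Δ0: clk=0 a=1 c=0 d=0 b=1
  Δ1: clk:0→1, a:1→0
  Δ2: c:0→1, b:1→0
  (2Δ to stable)
t=7 Δ0: clk=1 a=0 c=1 d=0 b=0
  Δ1: clk:1→0
  (1Δ to stable)
t=8 Δ0: clk=0 a=0 c=1 d=0 b=0
  Δ1: clk:0→1
  Δ2: c:1→0, b:0→1
  (2Δ to stable)
t=9 Δ0: clk=1 a=0 c=0 d=0 b=1
  Δ1: clk:1→0
  (1Δ to stable)
t=10 Δ0: clk=0 a=0 c=0 d=0 b=1
  Δ1: clk:0→1
  Δ2: c:0→1, b:1→0
  (2Δ to stable)
t=11 Δ0: clk=1 a=0 c=1 d=0 b=0
  Δ1: clk:1→0
  (1Δ to stable)
t=12 Δ0: clk=0 a=0 c=1 d=0 b=0
  Δ1: clk:0→1
  Δ2: c:1→0, b:0→1
  (2Δ to stable)
t=13 Δ0: clk=1 a=0 c=0 d=0 b=1
  Δ1: clk:1→0
  (1Δ to stable)
t=14 Δ0: clk=0 a=0 c=0 d=0 b=1
  Δ1: clk:0→1
  Δ2: c:0→1, b:1→0
  (2Δ to stable)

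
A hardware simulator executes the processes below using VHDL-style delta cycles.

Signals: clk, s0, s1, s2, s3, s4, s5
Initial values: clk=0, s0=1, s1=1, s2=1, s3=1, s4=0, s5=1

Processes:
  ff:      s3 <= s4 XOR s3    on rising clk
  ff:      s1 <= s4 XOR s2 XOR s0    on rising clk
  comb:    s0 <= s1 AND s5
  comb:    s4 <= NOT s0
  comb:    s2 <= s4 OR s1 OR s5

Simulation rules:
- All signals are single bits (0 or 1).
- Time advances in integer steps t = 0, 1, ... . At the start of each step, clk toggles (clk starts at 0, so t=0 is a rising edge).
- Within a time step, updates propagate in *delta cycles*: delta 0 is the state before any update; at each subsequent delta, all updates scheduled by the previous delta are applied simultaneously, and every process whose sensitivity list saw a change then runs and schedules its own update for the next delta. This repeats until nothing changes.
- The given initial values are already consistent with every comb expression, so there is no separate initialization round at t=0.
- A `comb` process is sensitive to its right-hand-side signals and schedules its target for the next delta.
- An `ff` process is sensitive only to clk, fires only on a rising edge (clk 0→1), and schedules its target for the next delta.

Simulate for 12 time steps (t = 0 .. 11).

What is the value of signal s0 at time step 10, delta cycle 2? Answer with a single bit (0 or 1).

0

t0.Δ0 s1=1 clk=0 s4=0 s0=1 s2=1 s3=1 s5=1
t0.Δ1 s1=1 clk=1 s4=0 s0=1 s2=1 s3=1 s5=1
t0.Δ2 s1=0 clk=1 s4=0 s0=1 s2=1 s3=1 s5=1
t0.Δ3 s1=0 clk=1 s4=0 s0=0 s2=1 s3=1 s5=1
t0.Δ4 s1=0 clk=1 s4=1 s0=0 s2=1 s3=1 s5=1
t1.Δ0 s1=0 clk=1 s4=1 s0=0 s2=1 s3=1 s5=1
t1.Δ1 s1=0 clk=0 s4=1 s0=0 s2=1 s3=1 s5=1
t2.Δ0 s1=0 clk=0 s4=1 s0=0 s2=1 s3=1 s5=1
t2.Δ1 s1=0 clk=1 s4=1 s0=0 s2=1 s3=1 s5=1
t2.Δ2 s1=0 clk=1 s4=1 s0=0 s2=1 s3=0 s5=1
t3.Δ0 s1=0 clk=1 s4=1 s0=0 s2=1 s3=0 s5=1
t3.Δ1 s1=0 clk=0 s4=1 s0=0 s2=1 s3=0 s5=1
t4.Δ0 s1=0 clk=0 s4=1 s0=0 s2=1 s3=0 s5=1
t4.Δ1 s1=0 clk=1 s4=1 s0=0 s2=1 s3=0 s5=1
t4.Δ2 s1=0 clk=1 s4=1 s0=0 s2=1 s3=1 s5=1
t5.Δ0 s1=0 clk=1 s4=1 s0=0 s2=1 s3=1 s5=1
t5.Δ1 s1=0 clk=0 s4=1 s0=0 s2=1 s3=1 s5=1
t6.Δ0 s1=0 clk=0 s4=1 s0=0 s2=1 s3=1 s5=1
t6.Δ1 s1=0 clk=1 s4=1 s0=0 s2=1 s3=1 s5=1
t6.Δ2 s1=0 clk=1 s4=1 s0=0 s2=1 s3=0 s5=1
t7.Δ0 s1=0 clk=1 s4=1 s0=0 s2=1 s3=0 s5=1
t7.Δ1 s1=0 clk=0 s4=1 s0=0 s2=1 s3=0 s5=1
t8.Δ0 s1=0 clk=0 s4=1 s0=0 s2=1 s3=0 s5=1
t8.Δ1 s1=0 clk=1 s4=1 s0=0 s2=1 s3=0 s5=1
t8.Δ2 s1=0 clk=1 s4=1 s0=0 s2=1 s3=1 s5=1
t9.Δ0 s1=0 clk=1 s4=1 s0=0 s2=1 s3=1 s5=1
t9.Δ1 s1=0 clk=0 s4=1 s0=0 s2=1 s3=1 s5=1
t10.Δ0 s1=0 clk=0 s4=1 s0=0 s2=1 s3=1 s5=1
t10.Δ1 s1=0 clk=1 s4=1 s0=0 s2=1 s3=1 s5=1
t10.Δ2 s1=0 clk=1 s4=1 s0=0 s2=1 s3=0 s5=1
t11.Δ0 s1=0 clk=1 s4=1 s0=0 s2=1 s3=0 s5=1
t11.Δ1 s1=0 clk=0 s4=1 s0=0 s2=1 s3=0 s5=1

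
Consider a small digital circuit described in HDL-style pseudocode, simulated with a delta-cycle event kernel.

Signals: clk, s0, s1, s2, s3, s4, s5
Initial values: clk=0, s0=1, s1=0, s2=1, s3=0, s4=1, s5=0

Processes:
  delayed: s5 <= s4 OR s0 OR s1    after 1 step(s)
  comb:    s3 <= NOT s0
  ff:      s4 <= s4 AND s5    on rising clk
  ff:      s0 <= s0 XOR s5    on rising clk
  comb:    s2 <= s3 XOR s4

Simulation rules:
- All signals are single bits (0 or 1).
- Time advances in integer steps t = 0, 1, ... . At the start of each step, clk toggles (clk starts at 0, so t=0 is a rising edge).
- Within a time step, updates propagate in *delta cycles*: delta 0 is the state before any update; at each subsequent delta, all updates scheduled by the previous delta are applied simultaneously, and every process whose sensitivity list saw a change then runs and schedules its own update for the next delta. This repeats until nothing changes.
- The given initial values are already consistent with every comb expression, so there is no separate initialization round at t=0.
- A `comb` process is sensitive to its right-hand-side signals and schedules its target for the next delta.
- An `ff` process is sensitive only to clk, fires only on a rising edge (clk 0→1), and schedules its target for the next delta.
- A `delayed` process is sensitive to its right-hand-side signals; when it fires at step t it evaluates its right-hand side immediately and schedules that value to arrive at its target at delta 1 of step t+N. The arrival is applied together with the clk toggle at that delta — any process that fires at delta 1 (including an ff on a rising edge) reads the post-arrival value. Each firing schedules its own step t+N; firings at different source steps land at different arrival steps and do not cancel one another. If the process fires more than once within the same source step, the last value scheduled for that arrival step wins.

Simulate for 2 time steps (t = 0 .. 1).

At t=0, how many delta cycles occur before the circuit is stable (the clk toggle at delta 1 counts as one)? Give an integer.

t=0 Δ0: s1=0 s5=0 s4=1 s0=1 clk=0 s3=0 s2=1
  Δ1: clk:0→1
  Δ2: s4:1→0
  Δ3: s2:1→0
  (3Δ to stable)
t=1 Δ0: s1=0 s5=0 s4=0 s0=1 clk=1 s3=0 s2=0
  Δ1: s5:0→1, clk:1→0
  (1Δ to stable)

3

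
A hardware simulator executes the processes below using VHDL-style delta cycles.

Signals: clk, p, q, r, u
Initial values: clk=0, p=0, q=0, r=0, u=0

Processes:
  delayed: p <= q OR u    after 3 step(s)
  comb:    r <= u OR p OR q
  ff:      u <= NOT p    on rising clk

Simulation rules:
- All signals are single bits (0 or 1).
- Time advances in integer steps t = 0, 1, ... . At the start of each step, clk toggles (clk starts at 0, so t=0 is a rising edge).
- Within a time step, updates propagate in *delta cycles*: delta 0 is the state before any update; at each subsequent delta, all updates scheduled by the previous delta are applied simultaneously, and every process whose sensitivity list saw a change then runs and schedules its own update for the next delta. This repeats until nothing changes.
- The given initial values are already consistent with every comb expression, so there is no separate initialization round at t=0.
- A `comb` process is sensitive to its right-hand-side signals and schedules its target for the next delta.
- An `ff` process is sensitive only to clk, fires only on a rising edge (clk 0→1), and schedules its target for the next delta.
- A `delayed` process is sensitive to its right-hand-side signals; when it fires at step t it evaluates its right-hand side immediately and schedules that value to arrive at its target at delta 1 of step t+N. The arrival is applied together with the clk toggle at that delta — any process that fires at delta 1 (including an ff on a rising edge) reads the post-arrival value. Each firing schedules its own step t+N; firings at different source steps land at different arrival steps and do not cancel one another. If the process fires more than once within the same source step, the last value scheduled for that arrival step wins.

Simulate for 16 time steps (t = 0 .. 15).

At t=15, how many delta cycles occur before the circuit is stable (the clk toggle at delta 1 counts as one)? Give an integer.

t=0 Δ0: u=0 q=0 r=0 p=0 clk=0
  Δ1: clk:0→1
  Δ2: u:0→1
  Δ3: r:0→1
  (3Δ to stable)
t=1 Δ0: u=1 q=0 r=1 p=0 clk=1
  Δ1: clk:1→0
  (1Δ to stable)
t=2 Δ0: u=1 q=0 r=1 p=0 clk=0
  Δ1: clk:0→1
  (1Δ to stable)
t=3 Δ0: u=1 q=0 r=1 p=0 clk=1
  Δ1: p:0→1, clk:1→0
  (1Δ to stable)
t=4 Δ0: u=1 q=0 r=1 p=1 clk=0
  Δ1: clk:0→1
  Δ2: u:1→0
  (2Δ to stable)
t=5 Δ0: u=0 q=0 r=1 p=1 clk=1
  Δ1: clk:1→0
  (1Δ to stable)
t=6 Δ0: u=0 q=0 r=1 p=1 clk=0
  Δ1: clk:0→1
  (1Δ to stable)
t=7 Δ0: u=0 q=0 r=1 p=1 clk=1
  Δ1: p:1→0, clk:1→0
  Δ2: r:1→0
  (2Δ to stable)
t=8 Δ0: u=0 q=0 r=0 p=0 clk=0
  Δ1: clk:0→1
  Δ2: u:0→1
  Δ3: r:0→1
  (3Δ to stable)
t=9 Δ0: u=1 q=0 r=1 p=0 clk=1
  Δ1: clk:1→0
  (1Δ to stable)
t=10 Δ0: u=1 q=0 r=1 p=0 clk=0
  Δ1: clk:0→1
  (1Δ to stable)
t=11 Δ0: u=1 q=0 r=1 p=0 clk=1
  Δ1: p:0→1, clk:1→0
  (1Δ to stable)
t=12 Δ0: u=1 q=0 r=1 p=1 clk=0
  Δ1: clk:0→1
  Δ2: u:1→0
  (2Δ to stable)
t=13 Δ0: u=0 q=0 r=1 p=1 clk=1
  Δ1: clk:1→0
  (1Δ to stable)
t=14 Δ0: u=0 q=0 r=1 p=1 clk=0
  Δ1: clk:0→1
  (1Δ to stable)
t=15 Δ0: u=0 q=0 r=1 p=1 clk=1
  Δ1: p:1→0, clk:1→0
  Δ2: r:1→0
  (2Δ to stable)

2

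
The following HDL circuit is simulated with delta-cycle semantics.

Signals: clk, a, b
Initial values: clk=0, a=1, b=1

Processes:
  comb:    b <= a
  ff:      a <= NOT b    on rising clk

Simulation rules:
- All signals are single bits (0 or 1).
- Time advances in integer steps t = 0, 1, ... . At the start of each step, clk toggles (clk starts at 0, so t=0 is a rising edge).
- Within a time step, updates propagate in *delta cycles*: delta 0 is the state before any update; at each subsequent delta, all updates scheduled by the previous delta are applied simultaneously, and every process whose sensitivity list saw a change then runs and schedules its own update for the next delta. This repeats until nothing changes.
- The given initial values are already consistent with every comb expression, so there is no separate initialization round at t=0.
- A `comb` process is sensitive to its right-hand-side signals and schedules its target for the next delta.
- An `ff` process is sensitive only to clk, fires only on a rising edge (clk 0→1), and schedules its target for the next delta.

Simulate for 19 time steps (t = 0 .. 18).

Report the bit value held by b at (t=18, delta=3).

[bits: b,clk,a]
t=0: Δ0=101 Δ1=111 Δ2=110 Δ3=010 | 3Δ
t=1: Δ0=010 Δ1=000 | 1Δ
t=2: Δ0=000 Δ1=010 Δ2=011 Δ3=111 | 3Δ
t=3: Δ0=111 Δ1=101 | 1Δ
t=4: Δ0=101 Δ1=111 Δ2=110 Δ3=010 | 3Δ
t=5: Δ0=010 Δ1=000 | 1Δ
t=6: Δ0=000 Δ1=010 Δ2=011 Δ3=111 | 3Δ
t=7: Δ0=111 Δ1=101 | 1Δ
t=8: Δ0=101 Δ1=111 Δ2=110 Δ3=010 | 3Δ
t=9: Δ0=010 Δ1=000 | 1Δ
t=10: Δ0=000 Δ1=010 Δ2=011 Δ3=111 | 3Δ
t=11: Δ0=111 Δ1=101 | 1Δ
t=12: Δ0=101 Δ1=111 Δ2=110 Δ3=010 | 3Δ
t=13: Δ0=010 Δ1=000 | 1Δ
t=14: Δ0=000 Δ1=010 Δ2=011 Δ3=111 | 3Δ
t=15: Δ0=111 Δ1=101 | 1Δ
t=16: Δ0=101 Δ1=111 Δ2=110 Δ3=010 | 3Δ
t=17: Δ0=010 Δ1=000 | 1Δ
t=18: Δ0=000 Δ1=010 Δ2=011 Δ3=111 | 3Δ

1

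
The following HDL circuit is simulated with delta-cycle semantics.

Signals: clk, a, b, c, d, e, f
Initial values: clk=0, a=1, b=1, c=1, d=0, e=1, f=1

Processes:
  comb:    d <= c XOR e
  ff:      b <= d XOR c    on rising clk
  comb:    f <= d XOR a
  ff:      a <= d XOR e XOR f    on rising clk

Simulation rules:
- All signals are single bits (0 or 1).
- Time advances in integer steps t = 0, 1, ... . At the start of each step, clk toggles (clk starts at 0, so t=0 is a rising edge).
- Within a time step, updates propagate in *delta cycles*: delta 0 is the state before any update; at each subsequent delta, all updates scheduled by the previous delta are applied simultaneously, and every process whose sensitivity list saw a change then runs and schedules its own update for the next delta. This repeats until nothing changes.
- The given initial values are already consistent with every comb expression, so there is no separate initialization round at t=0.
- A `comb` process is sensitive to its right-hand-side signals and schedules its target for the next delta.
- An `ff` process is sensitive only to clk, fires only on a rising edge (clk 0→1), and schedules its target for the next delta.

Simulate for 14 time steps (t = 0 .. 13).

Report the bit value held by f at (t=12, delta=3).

t0.Δ0 clk=0 f=1 c=1 d=0 e=1 b=1 a=1
t0.Δ1 clk=1 f=1 c=1 d=0 e=1 b=1 a=1
t0.Δ2 clk=1 f=1 c=1 d=0 e=1 b=1 a=0
t0.Δ3 clk=1 f=0 c=1 d=0 e=1 b=1 a=0
t1.Δ0 clk=1 f=0 c=1 d=0 e=1 b=1 a=0
t1.Δ1 clk=0 f=0 c=1 d=0 e=1 b=1 a=0
t2.Δ0 clk=0 f=0 c=1 d=0 e=1 b=1 a=0
t2.Δ1 clk=1 f=0 c=1 d=0 e=1 b=1 a=0
t2.Δ2 clk=1 f=0 c=1 d=0 e=1 b=1 a=1
t2.Δ3 clk=1 f=1 c=1 d=0 e=1 b=1 a=1
t3.Δ0 clk=1 f=1 c=1 d=0 e=1 b=1 a=1
t3.Δ1 clk=0 f=1 c=1 d=0 e=1 b=1 a=1
t4.Δ0 clk=0 f=1 c=1 d=0 e=1 b=1 a=1
t4.Δ1 clk=1 f=1 c=1 d=0 e=1 b=1 a=1
t4.Δ2 clk=1 f=1 c=1 d=0 e=1 b=1 a=0
t4.Δ3 clk=1 f=0 c=1 d=0 e=1 b=1 a=0
t5.Δ0 clk=1 f=0 c=1 d=0 e=1 b=1 a=0
t5.Δ1 clk=0 f=0 c=1 d=0 e=1 b=1 a=0
t6.Δ0 clk=0 f=0 c=1 d=0 e=1 b=1 a=0
t6.Δ1 clk=1 f=0 c=1 d=0 e=1 b=1 a=0
t6.Δ2 clk=1 f=0 c=1 d=0 e=1 b=1 a=1
t6.Δ3 clk=1 f=1 c=1 d=0 e=1 b=1 a=1
t7.Δ0 clk=1 f=1 c=1 d=0 e=1 b=1 a=1
t7.Δ1 clk=0 f=1 c=1 d=0 e=1 b=1 a=1
t8.Δ0 clk=0 f=1 c=1 d=0 e=1 b=1 a=1
t8.Δ1 clk=1 f=1 c=1 d=0 e=1 b=1 a=1
t8.Δ2 clk=1 f=1 c=1 d=0 e=1 b=1 a=0
t8.Δ3 clk=1 f=0 c=1 d=0 e=1 b=1 a=0
t9.Δ0 clk=1 f=0 c=1 d=0 e=1 b=1 a=0
t9.Δ1 clk=0 f=0 c=1 d=0 e=1 b=1 a=0
t10.Δ0 clk=0 f=0 c=1 d=0 e=1 b=1 a=0
t10.Δ1 clk=1 f=0 c=1 d=0 e=1 b=1 a=0
t10.Δ2 clk=1 f=0 c=1 d=0 e=1 b=1 a=1
t10.Δ3 clk=1 f=1 c=1 d=0 e=1 b=1 a=1
t11.Δ0 clk=1 f=1 c=1 d=0 e=1 b=1 a=1
t11.Δ1 clk=0 f=1 c=1 d=0 e=1 b=1 a=1
t12.Δ0 clk=0 f=1 c=1 d=0 e=1 b=1 a=1
t12.Δ1 clk=1 f=1 c=1 d=0 e=1 b=1 a=1
t12.Δ2 clk=1 f=1 c=1 d=0 e=1 b=1 a=0
t12.Δ3 clk=1 f=0 c=1 d=0 e=1 b=1 a=0
t13.Δ0 clk=1 f=0 c=1 d=0 e=1 b=1 a=0
t13.Δ1 clk=0 f=0 c=1 d=0 e=1 b=1 a=0

0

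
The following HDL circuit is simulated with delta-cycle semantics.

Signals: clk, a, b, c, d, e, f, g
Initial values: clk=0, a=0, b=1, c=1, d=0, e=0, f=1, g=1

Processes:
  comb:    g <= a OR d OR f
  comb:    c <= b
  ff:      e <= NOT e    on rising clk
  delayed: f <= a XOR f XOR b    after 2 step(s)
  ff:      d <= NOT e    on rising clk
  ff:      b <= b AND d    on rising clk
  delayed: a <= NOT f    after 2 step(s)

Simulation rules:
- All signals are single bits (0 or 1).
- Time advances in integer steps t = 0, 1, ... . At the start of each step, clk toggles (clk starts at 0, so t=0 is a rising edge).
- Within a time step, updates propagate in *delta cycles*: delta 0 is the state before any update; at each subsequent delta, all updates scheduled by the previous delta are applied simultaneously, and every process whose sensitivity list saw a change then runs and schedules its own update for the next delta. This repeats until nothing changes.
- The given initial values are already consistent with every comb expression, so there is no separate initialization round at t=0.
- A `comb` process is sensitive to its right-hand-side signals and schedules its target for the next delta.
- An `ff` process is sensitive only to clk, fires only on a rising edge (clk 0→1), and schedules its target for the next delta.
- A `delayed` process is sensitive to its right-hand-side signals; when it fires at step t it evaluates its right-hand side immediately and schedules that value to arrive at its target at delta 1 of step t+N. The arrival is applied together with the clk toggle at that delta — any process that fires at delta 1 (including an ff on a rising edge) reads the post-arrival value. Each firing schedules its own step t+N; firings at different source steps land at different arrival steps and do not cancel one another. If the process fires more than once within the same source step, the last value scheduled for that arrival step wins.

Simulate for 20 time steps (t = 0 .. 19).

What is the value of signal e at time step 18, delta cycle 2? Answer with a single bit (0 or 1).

t0.Δ0 c=1 a=0 clk=0 g=1 f=1 d=0 e=0 b=1
t0.Δ1 c=1 a=0 clk=1 g=1 f=1 d=0 e=0 b=1
t0.Δ2 c=1 a=0 clk=1 g=1 f=1 d=1 e=1 b=0
t0.Δ3 c=0 a=0 clk=1 g=1 f=1 d=1 e=1 b=0
t1.Δ0 c=0 a=0 clk=1 g=1 f=1 d=1 e=1 b=0
t1.Δ1 c=0 a=0 clk=0 g=1 f=1 d=1 e=1 b=0
t2.Δ0 c=0 a=0 clk=0 g=1 f=1 d=1 e=1 b=0
t2.Δ1 c=0 a=0 clk=1 g=1 f=1 d=1 e=1 b=0
t2.Δ2 c=0 a=0 clk=1 g=1 f=1 d=0 e=0 b=0
t3.Δ0 c=0 a=0 clk=1 g=1 f=1 d=0 e=0 b=0
t3.Δ1 c=0 a=0 clk=0 g=1 f=1 d=0 e=0 b=0
t4.Δ0 c=0 a=0 clk=0 g=1 f=1 d=0 e=0 b=0
t4.Δ1 c=0 a=0 clk=1 g=1 f=1 d=0 e=0 b=0
t4.Δ2 c=0 a=0 clk=1 g=1 f=1 d=1 e=1 b=0
t5.Δ0 c=0 a=0 clk=1 g=1 f=1 d=1 e=1 b=0
t5.Δ1 c=0 a=0 clk=0 g=1 f=1 d=1 e=1 b=0
t6.Δ0 c=0 a=0 clk=0 g=1 f=1 d=1 e=1 b=0
t6.Δ1 c=0 a=0 clk=1 g=1 f=1 d=1 e=1 b=0
t6.Δ2 c=0 a=0 clk=1 g=1 f=1 d=0 e=0 b=0
t7.Δ0 c=0 a=0 clk=1 g=1 f=1 d=0 e=0 b=0
t7.Δ1 c=0 a=0 clk=0 g=1 f=1 d=0 e=0 b=0
t8.Δ0 c=0 a=0 clk=0 g=1 f=1 d=0 e=0 b=0
t8.Δ1 c=0 a=0 clk=1 g=1 f=1 d=0 e=0 b=0
t8.Δ2 c=0 a=0 clk=1 g=1 f=1 d=1 e=1 b=0
t9.Δ0 c=0 a=0 clk=1 g=1 f=1 d=1 e=1 b=0
t9.Δ1 c=0 a=0 clk=0 g=1 f=1 d=1 e=1 b=0
t10.Δ0 c=0 a=0 clk=0 g=1 f=1 d=1 e=1 b=0
t10.Δ1 c=0 a=0 clk=1 g=1 f=1 d=1 e=1 b=0
t10.Δ2 c=0 a=0 clk=1 g=1 f=1 d=0 e=0 b=0
t11.Δ0 c=0 a=0 clk=1 g=1 f=1 d=0 e=0 b=0
t11.Δ1 c=0 a=0 clk=0 g=1 f=1 d=0 e=0 b=0
t12.Δ0 c=0 a=0 clk=0 g=1 f=1 d=0 e=0 b=0
t12.Δ1 c=0 a=0 clk=1 g=1 f=1 d=0 e=0 b=0
t12.Δ2 c=0 a=0 clk=1 g=1 f=1 d=1 e=1 b=0
t13.Δ0 c=0 a=0 clk=1 g=1 f=1 d=1 e=1 b=0
t13.Δ1 c=0 a=0 clk=0 g=1 f=1 d=1 e=1 b=0
t14.Δ0 c=0 a=0 clk=0 g=1 f=1 d=1 e=1 b=0
t14.Δ1 c=0 a=0 clk=1 g=1 f=1 d=1 e=1 b=0
t14.Δ2 c=0 a=0 clk=1 g=1 f=1 d=0 e=0 b=0
t15.Δ0 c=0 a=0 clk=1 g=1 f=1 d=0 e=0 b=0
t15.Δ1 c=0 a=0 clk=0 g=1 f=1 d=0 e=0 b=0
t16.Δ0 c=0 a=0 clk=0 g=1 f=1 d=0 e=0 b=0
t16.Δ1 c=0 a=0 clk=1 g=1 f=1 d=0 e=0 b=0
t16.Δ2 c=0 a=0 clk=1 g=1 f=1 d=1 e=1 b=0
t17.Δ0 c=0 a=0 clk=1 g=1 f=1 d=1 e=1 b=0
t17.Δ1 c=0 a=0 clk=0 g=1 f=1 d=1 e=1 b=0
t18.Δ0 c=0 a=0 clk=0 g=1 f=1 d=1 e=1 b=0
t18.Δ1 c=0 a=0 clk=1 g=1 f=1 d=1 e=1 b=0
t18.Δ2 c=0 a=0 clk=1 g=1 f=1 d=0 e=0 b=0
t19.Δ0 c=0 a=0 clk=1 g=1 f=1 d=0 e=0 b=0
t19.Δ1 c=0 a=0 clk=0 g=1 f=1 d=0 e=0 b=0

0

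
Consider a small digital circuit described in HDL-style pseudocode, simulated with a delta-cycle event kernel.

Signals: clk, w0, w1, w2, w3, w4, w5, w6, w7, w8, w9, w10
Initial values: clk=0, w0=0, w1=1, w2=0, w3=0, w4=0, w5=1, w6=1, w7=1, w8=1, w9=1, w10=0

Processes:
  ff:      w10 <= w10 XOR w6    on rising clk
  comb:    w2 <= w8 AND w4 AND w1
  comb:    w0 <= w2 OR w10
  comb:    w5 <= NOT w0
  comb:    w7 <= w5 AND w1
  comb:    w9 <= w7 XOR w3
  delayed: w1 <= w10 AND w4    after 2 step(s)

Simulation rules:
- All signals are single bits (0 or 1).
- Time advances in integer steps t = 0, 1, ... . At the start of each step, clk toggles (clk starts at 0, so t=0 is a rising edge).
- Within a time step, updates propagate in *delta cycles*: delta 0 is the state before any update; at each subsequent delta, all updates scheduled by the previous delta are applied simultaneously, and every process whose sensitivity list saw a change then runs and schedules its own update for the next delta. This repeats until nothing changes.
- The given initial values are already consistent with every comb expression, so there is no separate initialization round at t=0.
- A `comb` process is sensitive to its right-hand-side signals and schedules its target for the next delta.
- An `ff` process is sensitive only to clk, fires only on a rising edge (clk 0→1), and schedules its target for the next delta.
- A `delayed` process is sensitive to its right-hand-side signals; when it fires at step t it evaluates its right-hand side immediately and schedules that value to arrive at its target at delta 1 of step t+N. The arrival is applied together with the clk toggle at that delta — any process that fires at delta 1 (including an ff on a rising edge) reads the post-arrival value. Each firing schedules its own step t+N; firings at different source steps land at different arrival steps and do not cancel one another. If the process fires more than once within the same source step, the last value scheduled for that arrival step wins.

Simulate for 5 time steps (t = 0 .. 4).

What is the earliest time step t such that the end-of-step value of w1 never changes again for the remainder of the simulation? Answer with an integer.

2

t0.Δ0 clk=0 w9=1 w7=1 w6=1 w4=0 w10=0 w5=1 w0=0 w3=0 w2=0 w1=1 w8=1
t0.Δ1 clk=1 w9=1 w7=1 w6=1 w4=0 w10=0 w5=1 w0=0 w3=0 w2=0 w1=1 w8=1
t0.Δ2 clk=1 w9=1 w7=1 w6=1 w4=0 w10=1 w5=1 w0=0 w3=0 w2=0 w1=1 w8=1
t0.Δ3 clk=1 w9=1 w7=1 w6=1 w4=0 w10=1 w5=1 w0=1 w3=0 w2=0 w1=1 w8=1
t0.Δ4 clk=1 w9=1 w7=1 w6=1 w4=0 w10=1 w5=0 w0=1 w3=0 w2=0 w1=1 w8=1
t0.Δ5 clk=1 w9=1 w7=0 w6=1 w4=0 w10=1 w5=0 w0=1 w3=0 w2=0 w1=1 w8=1
t0.Δ6 clk=1 w9=0 w7=0 w6=1 w4=0 w10=1 w5=0 w0=1 w3=0 w2=0 w1=1 w8=1
t1.Δ0 clk=1 w9=0 w7=0 w6=1 w4=0 w10=1 w5=0 w0=1 w3=0 w2=0 w1=1 w8=1
t1.Δ1 clk=0 w9=0 w7=0 w6=1 w4=0 w10=1 w5=0 w0=1 w3=0 w2=0 w1=1 w8=1
t2.Δ0 clk=0 w9=0 w7=0 w6=1 w4=0 w10=1 w5=0 w0=1 w3=0 w2=0 w1=1 w8=1
t2.Δ1 clk=1 w9=0 w7=0 w6=1 w4=0 w10=1 w5=0 w0=1 w3=0 w2=0 w1=0 w8=1
t2.Δ2 clk=1 w9=0 w7=0 w6=1 w4=0 w10=0 w5=0 w0=1 w3=0 w2=0 w1=0 w8=1
t2.Δ3 clk=1 w9=0 w7=0 w6=1 w4=0 w10=0 w5=0 w0=0 w3=0 w2=0 w1=0 w8=1
t2.Δ4 clk=1 w9=0 w7=0 w6=1 w4=0 w10=0 w5=1 w0=0 w3=0 w2=0 w1=0 w8=1
t3.Δ0 clk=1 w9=0 w7=0 w6=1 w4=0 w10=0 w5=1 w0=0 w3=0 w2=0 w1=0 w8=1
t3.Δ1 clk=0 w9=0 w7=0 w6=1 w4=0 w10=0 w5=1 w0=0 w3=0 w2=0 w1=0 w8=1
t4.Δ0 clk=0 w9=0 w7=0 w6=1 w4=0 w10=0 w5=1 w0=0 w3=0 w2=0 w1=0 w8=1
t4.Δ1 clk=1 w9=0 w7=0 w6=1 w4=0 w10=0 w5=1 w0=0 w3=0 w2=0 w1=0 w8=1
t4.Δ2 clk=1 w9=0 w7=0 w6=1 w4=0 w10=1 w5=1 w0=0 w3=0 w2=0 w1=0 w8=1
t4.Δ3 clk=1 w9=0 w7=0 w6=1 w4=0 w10=1 w5=1 w0=1 w3=0 w2=0 w1=0 w8=1
t4.Δ4 clk=1 w9=0 w7=0 w6=1 w4=0 w10=1 w5=0 w0=1 w3=0 w2=0 w1=0 w8=1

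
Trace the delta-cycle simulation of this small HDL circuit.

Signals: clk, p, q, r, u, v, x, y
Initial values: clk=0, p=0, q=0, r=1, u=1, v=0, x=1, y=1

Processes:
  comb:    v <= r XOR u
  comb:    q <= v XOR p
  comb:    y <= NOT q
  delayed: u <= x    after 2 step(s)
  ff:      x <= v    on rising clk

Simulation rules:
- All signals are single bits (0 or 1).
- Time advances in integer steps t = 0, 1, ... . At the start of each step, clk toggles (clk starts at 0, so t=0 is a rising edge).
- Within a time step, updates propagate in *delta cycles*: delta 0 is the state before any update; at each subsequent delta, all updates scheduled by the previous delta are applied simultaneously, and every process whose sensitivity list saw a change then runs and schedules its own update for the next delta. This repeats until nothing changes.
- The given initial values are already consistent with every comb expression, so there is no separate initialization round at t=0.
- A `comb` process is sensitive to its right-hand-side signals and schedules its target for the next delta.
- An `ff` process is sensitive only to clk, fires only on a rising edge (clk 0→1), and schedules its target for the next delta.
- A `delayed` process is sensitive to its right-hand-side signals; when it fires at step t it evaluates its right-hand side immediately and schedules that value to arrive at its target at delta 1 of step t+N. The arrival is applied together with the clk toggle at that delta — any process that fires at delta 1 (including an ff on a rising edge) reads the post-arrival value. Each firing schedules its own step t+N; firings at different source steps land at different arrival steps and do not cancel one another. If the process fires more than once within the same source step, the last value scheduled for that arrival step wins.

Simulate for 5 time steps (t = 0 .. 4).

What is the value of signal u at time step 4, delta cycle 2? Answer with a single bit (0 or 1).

[bits: y,r,v,clk,q,u,p,x]
t=0: Δ0=11000101 Δ1=11010101 Δ2=11010100 | 2Δ
t=1: Δ0=11010100 Δ1=11000100 | 1Δ
t=2: Δ0=11000100 Δ1=11010000 Δ2=11110000 Δ3=11111000 Δ4=01111000 | 4Δ
t=3: Δ0=01111000 Δ1=01101000 | 1Δ
t=4: Δ0=01101000 Δ1=01111000 Δ2=01111001 | 2Δ

0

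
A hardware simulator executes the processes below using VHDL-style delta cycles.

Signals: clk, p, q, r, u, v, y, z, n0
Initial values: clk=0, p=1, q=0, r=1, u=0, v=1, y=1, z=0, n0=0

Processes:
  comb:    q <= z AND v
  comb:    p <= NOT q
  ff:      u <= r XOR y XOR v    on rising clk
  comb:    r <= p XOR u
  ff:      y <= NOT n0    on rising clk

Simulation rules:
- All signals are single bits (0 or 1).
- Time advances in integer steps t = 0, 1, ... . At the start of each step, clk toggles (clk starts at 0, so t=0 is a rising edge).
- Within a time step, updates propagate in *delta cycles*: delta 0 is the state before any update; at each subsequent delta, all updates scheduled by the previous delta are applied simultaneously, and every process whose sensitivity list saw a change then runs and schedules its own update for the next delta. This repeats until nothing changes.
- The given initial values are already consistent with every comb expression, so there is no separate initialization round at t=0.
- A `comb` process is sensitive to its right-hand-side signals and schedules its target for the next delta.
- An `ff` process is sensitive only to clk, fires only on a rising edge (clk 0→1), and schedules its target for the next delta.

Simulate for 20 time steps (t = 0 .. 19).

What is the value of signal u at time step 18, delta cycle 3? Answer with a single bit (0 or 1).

0

t=0 Δ0: v=1 u=0 y=1 n0=0 q=0 clk=0 r=1 p=1 z=0
  Δ1: clk:0→1
  Δ2: u:0→1
  Δ3: r:1→0
  (3Δ to stable)
t=1 Δ0: v=1 u=1 y=1 n0=0 q=0 clk=1 r=0 p=1 z=0
  Δ1: clk:1→0
  (1Δ to stable)
t=2 Δ0: v=1 u=1 y=1 n0=0 q=0 clk=0 r=0 p=1 z=0
  Δ1: clk:0→1
  Δ2: u:1→0
  Δ3: r:0→1
  (3Δ to stable)
t=3 Δ0: v=1 u=0 y=1 n0=0 q=0 clk=1 r=1 p=1 z=0
  Δ1: clk:1→0
  (1Δ to stable)
t=4 Δ0: v=1 u=0 y=1 n0=0 q=0 clk=0 r=1 p=1 z=0
  Δ1: clk:0→1
  Δ2: u:0→1
  Δ3: r:1→0
  (3Δ to stable)
t=5 Δ0: v=1 u=1 y=1 n0=0 q=0 clk=1 r=0 p=1 z=0
  Δ1: clk:1→0
  (1Δ to stable)
t=6 Δ0: v=1 u=1 y=1 n0=0 q=0 clk=0 r=0 p=1 z=0
  Δ1: clk:0→1
  Δ2: u:1→0
  Δ3: r:0→1
  (3Δ to stable)
t=7 Δ0: v=1 u=0 y=1 n0=0 q=0 clk=1 r=1 p=1 z=0
  Δ1: clk:1→0
  (1Δ to stable)
t=8 Δ0: v=1 u=0 y=1 n0=0 q=0 clk=0 r=1 p=1 z=0
  Δ1: clk:0→1
  Δ2: u:0→1
  Δ3: r:1→0
  (3Δ to stable)
t=9 Δ0: v=1 u=1 y=1 n0=0 q=0 clk=1 r=0 p=1 z=0
  Δ1: clk:1→0
  (1Δ to stable)
t=10 Δ0: v=1 u=1 y=1 n0=0 q=0 clk=0 r=0 p=1 z=0
  Δ1: clk:0→1
  Δ2: u:1→0
  Δ3: r:0→1
  (3Δ to stable)
t=11 Δ0: v=1 u=0 y=1 n0=0 q=0 clk=1 r=1 p=1 z=0
  Δ1: clk:1→0
  (1Δ to stable)
t=12 Δ0: v=1 u=0 y=1 n0=0 q=0 clk=0 r=1 p=1 z=0
  Δ1: clk:0→1
  Δ2: u:0→1
  Δ3: r:1→0
  (3Δ to stable)
t=13 Δ0: v=1 u=1 y=1 n0=0 q=0 clk=1 r=0 p=1 z=0
  Δ1: clk:1→0
  (1Δ to stable)
t=14 Δ0: v=1 u=1 y=1 n0=0 q=0 clk=0 r=0 p=1 z=0
  Δ1: clk:0→1
  Δ2: u:1→0
  Δ3: r:0→1
  (3Δ to stable)
t=15 Δ0: v=1 u=0 y=1 n0=0 q=0 clk=1 r=1 p=1 z=0
  Δ1: clk:1→0
  (1Δ to stable)
t=16 Δ0: v=1 u=0 y=1 n0=0 q=0 clk=0 r=1 p=1 z=0
  Δ1: clk:0→1
  Δ2: u:0→1
  Δ3: r:1→0
  (3Δ to stable)
t=17 Δ0: v=1 u=1 y=1 n0=0 q=0 clk=1 r=0 p=1 z=0
  Δ1: clk:1→0
  (1Δ to stable)
t=18 Δ0: v=1 u=1 y=1 n0=0 q=0 clk=0 r=0 p=1 z=0
  Δ1: clk:0→1
  Δ2: u:1→0
  Δ3: r:0→1
  (3Δ to stable)
t=19 Δ0: v=1 u=0 y=1 n0=0 q=0 clk=1 r=1 p=1 z=0
  Δ1: clk:1→0
  (1Δ to stable)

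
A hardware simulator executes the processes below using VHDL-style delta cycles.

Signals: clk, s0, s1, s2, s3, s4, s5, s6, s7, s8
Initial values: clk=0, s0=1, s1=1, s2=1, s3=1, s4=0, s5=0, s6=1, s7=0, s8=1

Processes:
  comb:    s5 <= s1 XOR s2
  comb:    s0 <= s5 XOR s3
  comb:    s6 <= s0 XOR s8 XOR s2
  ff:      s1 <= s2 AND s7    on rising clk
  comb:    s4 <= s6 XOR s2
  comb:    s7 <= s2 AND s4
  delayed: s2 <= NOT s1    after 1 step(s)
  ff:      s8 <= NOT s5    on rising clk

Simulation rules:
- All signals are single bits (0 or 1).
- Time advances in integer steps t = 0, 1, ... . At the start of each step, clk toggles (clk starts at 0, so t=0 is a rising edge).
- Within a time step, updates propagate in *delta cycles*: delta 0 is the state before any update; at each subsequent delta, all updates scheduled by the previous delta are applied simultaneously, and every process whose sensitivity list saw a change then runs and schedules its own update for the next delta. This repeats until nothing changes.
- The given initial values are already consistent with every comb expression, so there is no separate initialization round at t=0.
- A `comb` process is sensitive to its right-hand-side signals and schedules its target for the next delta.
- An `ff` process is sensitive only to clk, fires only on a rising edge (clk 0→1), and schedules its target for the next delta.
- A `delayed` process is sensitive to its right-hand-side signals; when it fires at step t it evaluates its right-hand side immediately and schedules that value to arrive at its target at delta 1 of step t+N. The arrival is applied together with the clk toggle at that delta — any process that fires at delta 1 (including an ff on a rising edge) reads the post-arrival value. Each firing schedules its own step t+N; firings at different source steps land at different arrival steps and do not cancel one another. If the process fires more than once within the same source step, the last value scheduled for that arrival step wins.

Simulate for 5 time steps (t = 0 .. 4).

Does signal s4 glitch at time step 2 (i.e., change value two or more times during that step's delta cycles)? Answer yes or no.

yes

t0.Δ0 s8=1 s2=1 clk=0 s7=0 s3=1 s6=1 s5=0 s4=0 s1=1 s0=1
t0.Δ1 s8=1 s2=1 clk=1 s7=0 s3=1 s6=1 s5=0 s4=0 s1=1 s0=1
t0.Δ2 s8=1 s2=1 clk=1 s7=0 s3=1 s6=1 s5=0 s4=0 s1=0 s0=1
t0.Δ3 s8=1 s2=1 clk=1 s7=0 s3=1 s6=1 s5=1 s4=0 s1=0 s0=1
t0.Δ4 s8=1 s2=1 clk=1 s7=0 s3=1 s6=1 s5=1 s4=0 s1=0 s0=0
t0.Δ5 s8=1 s2=1 clk=1 s7=0 s3=1 s6=0 s5=1 s4=0 s1=0 s0=0
t0.Δ6 s8=1 s2=1 clk=1 s7=0 s3=1 s6=0 s5=1 s4=1 s1=0 s0=0
t0.Δ7 s8=1 s2=1 clk=1 s7=1 s3=1 s6=0 s5=1 s4=1 s1=0 s0=0
t1.Δ0 s8=1 s2=1 clk=1 s7=1 s3=1 s6=0 s5=1 s4=1 s1=0 s0=0
t1.Δ1 s8=1 s2=1 clk=0 s7=1 s3=1 s6=0 s5=1 s4=1 s1=0 s0=0
t2.Δ0 s8=1 s2=1 clk=0 s7=1 s3=1 s6=0 s5=1 s4=1 s1=0 s0=0
t2.Δ1 s8=1 s2=1 clk=1 s7=1 s3=1 s6=0 s5=1 s4=1 s1=0 s0=0
t2.Δ2 s8=0 s2=1 clk=1 s7=1 s3=1 s6=0 s5=1 s4=1 s1=1 s0=0
t2.Δ3 s8=0 s2=1 clk=1 s7=1 s3=1 s6=1 s5=0 s4=1 s1=1 s0=0
t2.Δ4 s8=0 s2=1 clk=1 s7=1 s3=1 s6=1 s5=0 s4=0 s1=1 s0=1
t2.Δ5 s8=0 s2=1 clk=1 s7=0 s3=1 s6=0 s5=0 s4=0 s1=1 s0=1
t2.Δ6 s8=0 s2=1 clk=1 s7=0 s3=1 s6=0 s5=0 s4=1 s1=1 s0=1
t2.Δ7 s8=0 s2=1 clk=1 s7=1 s3=1 s6=0 s5=0 s4=1 s1=1 s0=1
t3.Δ0 s8=0 s2=1 clk=1 s7=1 s3=1 s6=0 s5=0 s4=1 s1=1 s0=1
t3.Δ1 s8=0 s2=0 clk=0 s7=1 s3=1 s6=0 s5=0 s4=1 s1=1 s0=1
t3.Δ2 s8=0 s2=0 clk=0 s7=0 s3=1 s6=1 s5=1 s4=0 s1=1 s0=1
t3.Δ3 s8=0 s2=0 clk=0 s7=0 s3=1 s6=1 s5=1 s4=1 s1=1 s0=0
t3.Δ4 s8=0 s2=0 clk=0 s7=0 s3=1 s6=0 s5=1 s4=1 s1=1 s0=0
t3.Δ5 s8=0 s2=0 clk=0 s7=0 s3=1 s6=0 s5=1 s4=0 s1=1 s0=0
t4.Δ0 s8=0 s2=0 clk=0 s7=0 s3=1 s6=0 s5=1 s4=0 s1=1 s0=0
t4.Δ1 s8=0 s2=0 clk=1 s7=0 s3=1 s6=0 s5=1 s4=0 s1=1 s0=0
t4.Δ2 s8=0 s2=0 clk=1 s7=0 s3=1 s6=0 s5=1 s4=0 s1=0 s0=0
t4.Δ3 s8=0 s2=0 clk=1 s7=0 s3=1 s6=0 s5=0 s4=0 s1=0 s0=0
t4.Δ4 s8=0 s2=0 clk=1 s7=0 s3=1 s6=0 s5=0 s4=0 s1=0 s0=1
t4.Δ5 s8=0 s2=0 clk=1 s7=0 s3=1 s6=1 s5=0 s4=0 s1=0 s0=1
t4.Δ6 s8=0 s2=0 clk=1 s7=0 s3=1 s6=1 s5=0 s4=1 s1=0 s0=1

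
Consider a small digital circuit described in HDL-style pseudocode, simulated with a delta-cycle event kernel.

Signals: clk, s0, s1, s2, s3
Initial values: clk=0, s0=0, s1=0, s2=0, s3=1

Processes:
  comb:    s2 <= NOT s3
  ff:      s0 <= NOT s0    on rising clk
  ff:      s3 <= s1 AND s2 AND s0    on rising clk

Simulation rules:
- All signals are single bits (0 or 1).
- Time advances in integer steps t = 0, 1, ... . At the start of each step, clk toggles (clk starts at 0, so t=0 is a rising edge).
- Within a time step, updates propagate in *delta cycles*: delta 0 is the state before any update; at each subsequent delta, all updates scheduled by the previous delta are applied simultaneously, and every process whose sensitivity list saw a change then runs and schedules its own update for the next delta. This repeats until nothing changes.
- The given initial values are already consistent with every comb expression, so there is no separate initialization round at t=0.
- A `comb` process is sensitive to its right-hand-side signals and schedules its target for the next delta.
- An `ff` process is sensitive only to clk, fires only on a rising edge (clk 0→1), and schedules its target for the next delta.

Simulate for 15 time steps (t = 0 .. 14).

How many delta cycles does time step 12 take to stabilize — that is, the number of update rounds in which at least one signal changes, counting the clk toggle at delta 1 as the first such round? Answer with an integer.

2

t0.Δ0 clk=0 s1=0 s3=1 s2=0 s0=0
t0.Δ1 clk=1 s1=0 s3=1 s2=0 s0=0
t0.Δ2 clk=1 s1=0 s3=0 s2=0 s0=1
t0.Δ3 clk=1 s1=0 s3=0 s2=1 s0=1
t1.Δ0 clk=1 s1=0 s3=0 s2=1 s0=1
t1.Δ1 clk=0 s1=0 s3=0 s2=1 s0=1
t2.Δ0 clk=0 s1=0 s3=0 s2=1 s0=1
t2.Δ1 clk=1 s1=0 s3=0 s2=1 s0=1
t2.Δ2 clk=1 s1=0 s3=0 s2=1 s0=0
t3.Δ0 clk=1 s1=0 s3=0 s2=1 s0=0
t3.Δ1 clk=0 s1=0 s3=0 s2=1 s0=0
t4.Δ0 clk=0 s1=0 s3=0 s2=1 s0=0
t4.Δ1 clk=1 s1=0 s3=0 s2=1 s0=0
t4.Δ2 clk=1 s1=0 s3=0 s2=1 s0=1
t5.Δ0 clk=1 s1=0 s3=0 s2=1 s0=1
t5.Δ1 clk=0 s1=0 s3=0 s2=1 s0=1
t6.Δ0 clk=0 s1=0 s3=0 s2=1 s0=1
t6.Δ1 clk=1 s1=0 s3=0 s2=1 s0=1
t6.Δ2 clk=1 s1=0 s3=0 s2=1 s0=0
t7.Δ0 clk=1 s1=0 s3=0 s2=1 s0=0
t7.Δ1 clk=0 s1=0 s3=0 s2=1 s0=0
t8.Δ0 clk=0 s1=0 s3=0 s2=1 s0=0
t8.Δ1 clk=1 s1=0 s3=0 s2=1 s0=0
t8.Δ2 clk=1 s1=0 s3=0 s2=1 s0=1
t9.Δ0 clk=1 s1=0 s3=0 s2=1 s0=1
t9.Δ1 clk=0 s1=0 s3=0 s2=1 s0=1
t10.Δ0 clk=0 s1=0 s3=0 s2=1 s0=1
t10.Δ1 clk=1 s1=0 s3=0 s2=1 s0=1
t10.Δ2 clk=1 s1=0 s3=0 s2=1 s0=0
t11.Δ0 clk=1 s1=0 s3=0 s2=1 s0=0
t11.Δ1 clk=0 s1=0 s3=0 s2=1 s0=0
t12.Δ0 clk=0 s1=0 s3=0 s2=1 s0=0
t12.Δ1 clk=1 s1=0 s3=0 s2=1 s0=0
t12.Δ2 clk=1 s1=0 s3=0 s2=1 s0=1
t13.Δ0 clk=1 s1=0 s3=0 s2=1 s0=1
t13.Δ1 clk=0 s1=0 s3=0 s2=1 s0=1
t14.Δ0 clk=0 s1=0 s3=0 s2=1 s0=1
t14.Δ1 clk=1 s1=0 s3=0 s2=1 s0=1
t14.Δ2 clk=1 s1=0 s3=0 s2=1 s0=0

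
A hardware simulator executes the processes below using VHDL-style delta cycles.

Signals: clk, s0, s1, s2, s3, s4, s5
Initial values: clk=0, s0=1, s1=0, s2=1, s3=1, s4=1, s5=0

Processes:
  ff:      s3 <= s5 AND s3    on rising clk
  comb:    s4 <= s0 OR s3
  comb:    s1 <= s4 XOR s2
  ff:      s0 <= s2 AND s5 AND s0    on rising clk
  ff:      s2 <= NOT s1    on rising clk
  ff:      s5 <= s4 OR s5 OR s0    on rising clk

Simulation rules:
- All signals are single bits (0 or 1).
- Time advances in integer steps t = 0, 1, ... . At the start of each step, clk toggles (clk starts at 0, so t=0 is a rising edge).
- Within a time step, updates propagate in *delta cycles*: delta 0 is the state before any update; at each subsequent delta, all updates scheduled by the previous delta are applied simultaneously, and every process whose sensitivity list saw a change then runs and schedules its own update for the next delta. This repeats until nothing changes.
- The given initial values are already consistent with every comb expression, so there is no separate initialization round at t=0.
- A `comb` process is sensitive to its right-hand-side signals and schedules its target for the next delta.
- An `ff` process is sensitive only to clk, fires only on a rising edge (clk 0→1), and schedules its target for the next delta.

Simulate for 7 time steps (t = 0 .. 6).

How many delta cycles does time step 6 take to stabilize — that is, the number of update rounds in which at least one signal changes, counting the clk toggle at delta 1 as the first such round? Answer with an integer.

t0.Δ0 s5=0 s4=1 s3=1 clk=0 s2=1 s1=0 s0=1
t0.Δ1 s5=0 s4=1 s3=1 clk=1 s2=1 s1=0 s0=1
t0.Δ2 s5=1 s4=1 s3=0 clk=1 s2=1 s1=0 s0=0
t0.Δ3 s5=1 s4=0 s3=0 clk=1 s2=1 s1=0 s0=0
t0.Δ4 s5=1 s4=0 s3=0 clk=1 s2=1 s1=1 s0=0
t1.Δ0 s5=1 s4=0 s3=0 clk=1 s2=1 s1=1 s0=0
t1.Δ1 s5=1 s4=0 s3=0 clk=0 s2=1 s1=1 s0=0
t2.Δ0 s5=1 s4=0 s3=0 clk=0 s2=1 s1=1 s0=0
t2.Δ1 s5=1 s4=0 s3=0 clk=1 s2=1 s1=1 s0=0
t2.Δ2 s5=1 s4=0 s3=0 clk=1 s2=0 s1=1 s0=0
t2.Δ3 s5=1 s4=0 s3=0 clk=1 s2=0 s1=0 s0=0
t3.Δ0 s5=1 s4=0 s3=0 clk=1 s2=0 s1=0 s0=0
t3.Δ1 s5=1 s4=0 s3=0 clk=0 s2=0 s1=0 s0=0
t4.Δ0 s5=1 s4=0 s3=0 clk=0 s2=0 s1=0 s0=0
t4.Δ1 s5=1 s4=0 s3=0 clk=1 s2=0 s1=0 s0=0
t4.Δ2 s5=1 s4=0 s3=0 clk=1 s2=1 s1=0 s0=0
t4.Δ3 s5=1 s4=0 s3=0 clk=1 s2=1 s1=1 s0=0
t5.Δ0 s5=1 s4=0 s3=0 clk=1 s2=1 s1=1 s0=0
t5.Δ1 s5=1 s4=0 s3=0 clk=0 s2=1 s1=1 s0=0
t6.Δ0 s5=1 s4=0 s3=0 clk=0 s2=1 s1=1 s0=0
t6.Δ1 s5=1 s4=0 s3=0 clk=1 s2=1 s1=1 s0=0
t6.Δ2 s5=1 s4=0 s3=0 clk=1 s2=0 s1=1 s0=0
t6.Δ3 s5=1 s4=0 s3=0 clk=1 s2=0 s1=0 s0=0

3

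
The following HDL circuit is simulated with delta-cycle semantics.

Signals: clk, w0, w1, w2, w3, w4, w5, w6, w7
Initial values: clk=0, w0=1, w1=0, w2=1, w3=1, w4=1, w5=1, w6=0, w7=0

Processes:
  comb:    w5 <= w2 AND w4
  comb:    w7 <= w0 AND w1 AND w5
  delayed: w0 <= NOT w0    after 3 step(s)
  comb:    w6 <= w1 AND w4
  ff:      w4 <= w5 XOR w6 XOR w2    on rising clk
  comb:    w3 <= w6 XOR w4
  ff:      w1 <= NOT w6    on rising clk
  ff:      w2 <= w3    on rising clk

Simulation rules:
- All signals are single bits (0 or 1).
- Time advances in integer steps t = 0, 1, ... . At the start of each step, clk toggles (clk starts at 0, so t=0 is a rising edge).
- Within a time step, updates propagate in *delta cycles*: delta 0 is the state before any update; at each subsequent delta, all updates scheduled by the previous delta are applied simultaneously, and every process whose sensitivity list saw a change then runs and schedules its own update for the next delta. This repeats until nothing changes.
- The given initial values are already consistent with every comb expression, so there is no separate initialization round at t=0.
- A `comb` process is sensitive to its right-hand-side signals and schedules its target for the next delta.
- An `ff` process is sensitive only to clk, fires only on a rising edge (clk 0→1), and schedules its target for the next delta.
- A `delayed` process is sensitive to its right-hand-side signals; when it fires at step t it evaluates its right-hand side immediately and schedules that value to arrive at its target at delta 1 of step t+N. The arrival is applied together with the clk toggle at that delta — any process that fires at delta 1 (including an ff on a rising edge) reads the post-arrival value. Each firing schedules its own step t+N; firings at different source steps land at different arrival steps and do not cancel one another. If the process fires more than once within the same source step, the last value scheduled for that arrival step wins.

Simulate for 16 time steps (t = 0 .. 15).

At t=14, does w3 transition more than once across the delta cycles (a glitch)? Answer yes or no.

t=0 Δ0: w0=1 w2=1 w4=1 w1=0 w3=1 w6=0 w7=0 clk=0 w5=1
  Δ1: clk:0→1
  Δ2: w4:1→0, w1:0→1
  Δ3: w3:1→0, w7:0→1, w5:1→0
  Δ4: w7:1→0
  (4Δ to stable)
t=1 Δ0: w0=1 w2=1 w4=0 w1=1 w3=0 w6=0 w7=0 clk=1 w5=0
  Δ1: clk:1→0
  (1Δ to stable)
t=2 Δ0: w0=1 w2=1 w4=0 w1=1 w3=0 w6=0 w7=0 clk=0 w5=0
  Δ1: clk:0→1
  Δ2: w2:1→0, w4:0→1
  Δ3: w3:0→1, w6:0→1
  Δ4: w3:1→0
  (4Δ to stable)
t=3 Δ0: w0=1 w2=0 w4=1 w1=1 w3=0 w6=1 w7=0 clk=1 w5=0
  Δ1: clk:1→0
  (1Δ to stable)
t=4 Δ0: w0=1 w2=0 w4=1 w1=1 w3=0 w6=1 w7=0 clk=0 w5=0
  Δ1: clk:0→1
  Δ2: w1:1→0
  Δ3: w6:1→0
  Δ4: w3:0→1
  (4Δ to stable)
t=5 Δ0: w0=1 w2=0 w4=1 w1=0 w3=1 w6=0 w7=0 clk=1 w5=0
  Δ1: clk:1→0
  (1Δ to stable)
t=6 Δ0: w0=1 w2=0 w4=1 w1=0 w3=1 w6=0 w7=0 clk=0 w5=0
  Δ1: clk:0→1
  Δ2: w2:0→1, w4:1→0, w1:0→1
  Δ3: w3:1→0
  (3Δ to stable)
t=7 Δ0: w0=1 w2=1 w4=0 w1=1 w3=0 w6=0 w7=0 clk=1 w5=0
  Δ1: clk:1→0
  (1Δ to stable)
t=8 Δ0: w0=1 w2=1 w4=0 w1=1 w3=0 w6=0 w7=0 clk=0 w5=0
  Δ1: clk:0→1
  Δ2: w2:1→0, w4:0→1
  Δ3: w3:0→1, w6:0→1
  Δ4: w3:1→0
  (4Δ to stable)
t=9 Δ0: w0=1 w2=0 w4=1 w1=1 w3=0 w6=1 w7=0 clk=1 w5=0
  Δ1: clk:1→0
  (1Δ to stable)
t=10 Δ0: w0=1 w2=0 w4=1 w1=1 w3=0 w6=1 w7=0 clk=0 w5=0
  Δ1: clk:0→1
  Δ2: w1:1→0
  Δ3: w6:1→0
  Δ4: w3:0→1
  (4Δ to stable)
t=11 Δ0: w0=1 w2=0 w4=1 w1=0 w3=1 w6=0 w7=0 clk=1 w5=0
  Δ1: clk:1→0
  (1Δ to stable)
t=12 Δ0: w0=1 w2=0 w4=1 w1=0 w3=1 w6=0 w7=0 clk=0 w5=0
  Δ1: clk:0→1
  Δ2: w2:0→1, w4:1→0, w1:0→1
  Δ3: w3:1→0
  (3Δ to stable)
t=13 Δ0: w0=1 w2=1 w4=0 w1=1 w3=0 w6=0 w7=0 clk=1 w5=0
  Δ1: clk:1→0
  (1Δ to stable)
t=14 Δ0: w0=1 w2=1 w4=0 w1=1 w3=0 w6=0 w7=0 clk=0 w5=0
  Δ1: clk:0→1
  Δ2: w2:1→0, w4:0→1
  Δ3: w3:0→1, w6:0→1
  Δ4: w3:1→0
  (4Δ to stable)
t=15 Δ0: w0=1 w2=0 w4=1 w1=1 w3=0 w6=1 w7=0 clk=1 w5=0
  Δ1: clk:1→0
  (1Δ to stable)

yes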